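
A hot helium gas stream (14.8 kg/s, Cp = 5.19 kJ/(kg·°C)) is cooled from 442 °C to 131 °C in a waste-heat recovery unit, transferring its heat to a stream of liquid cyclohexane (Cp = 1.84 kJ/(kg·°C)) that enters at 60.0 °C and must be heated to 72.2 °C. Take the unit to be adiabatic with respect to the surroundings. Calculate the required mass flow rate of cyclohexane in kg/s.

Heat released by hot stream: Q = 14.8 × 5.19 × (442 − 131) = 23889 kJ/s
Energy balance on cold side (adiabatic exchanger): Q = ṁ_c·Cp_c·(T_c,out − T_c,in)
ṁ_c = 23889 / [1.84 × (72.2 − 60.0)] = 1064.2 kg/s

ṁ_c = 1060 kg/s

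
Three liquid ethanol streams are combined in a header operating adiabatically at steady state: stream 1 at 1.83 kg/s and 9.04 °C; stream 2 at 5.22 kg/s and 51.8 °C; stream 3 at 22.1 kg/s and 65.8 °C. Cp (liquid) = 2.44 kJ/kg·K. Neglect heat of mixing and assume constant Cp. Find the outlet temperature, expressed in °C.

T_out = 59.7 °C

No heat crosses the boundary, so H_out = H_in.
Σ ṁᵢCp,ᵢTᵢ = 1.83×2.44×9.04 + 5.22×2.44×51.8 + 22.1×2.44×65.8 = 4248.3
Σ ṁᵢCp,ᵢ = 1.83×2.44 + 5.22×2.44 + 22.1×2.44 = 71.126
T_out = 4248.3 / 71.126 = 59.73 °C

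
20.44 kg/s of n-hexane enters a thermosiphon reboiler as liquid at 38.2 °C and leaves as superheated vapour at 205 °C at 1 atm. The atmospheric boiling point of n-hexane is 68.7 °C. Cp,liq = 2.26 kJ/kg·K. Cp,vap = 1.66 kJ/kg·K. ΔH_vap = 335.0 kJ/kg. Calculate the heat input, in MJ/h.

Q = 46400 MJ/h

liquid 38.2→68.7 °C: 68.93 kJ/kg
vaporisation at 68.7 °C: 335 kJ/kg
vapour 68.7→205 °C: 226.26 kJ/kg
Δh = 68.93 + 335 + 226.26 = 630.19 kJ/kg
Q = ṁ·Δh = 20.44 kg/s × 630.19 kJ/kg = 12881 kJ/s
|Q| = 12881 kW = 46372 MJ/h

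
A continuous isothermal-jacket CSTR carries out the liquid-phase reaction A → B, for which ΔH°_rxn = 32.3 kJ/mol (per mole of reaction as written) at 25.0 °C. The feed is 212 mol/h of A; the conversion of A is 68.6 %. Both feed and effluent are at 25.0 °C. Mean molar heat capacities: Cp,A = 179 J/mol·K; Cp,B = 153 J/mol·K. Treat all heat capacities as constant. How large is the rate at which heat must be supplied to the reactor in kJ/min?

Q_in = 78.3 kJ/min

Extent of reaction ξ = 0.686 × 212 = 145.43 mol/h
Reaction term: ξ·ΔH°_rxn = 145.43 × 32.3 = 4697.5 kJ/h
Q = ΔH = 4697.5 kJ/h = 1.3048 kW
Heat supplied = 78.291 kJ/min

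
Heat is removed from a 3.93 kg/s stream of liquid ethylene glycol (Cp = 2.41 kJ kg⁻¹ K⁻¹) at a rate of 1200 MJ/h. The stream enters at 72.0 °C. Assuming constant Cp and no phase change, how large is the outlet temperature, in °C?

Q = 1200 MJ/h = 333.33 kJ/s
ΔT = Q/(ṁ·Cp) = 333.33/(3.93×2.41) = 35.194 K
T_out = 72.0 − 35.194 = 36.806 °C

T_out = 36.8 °C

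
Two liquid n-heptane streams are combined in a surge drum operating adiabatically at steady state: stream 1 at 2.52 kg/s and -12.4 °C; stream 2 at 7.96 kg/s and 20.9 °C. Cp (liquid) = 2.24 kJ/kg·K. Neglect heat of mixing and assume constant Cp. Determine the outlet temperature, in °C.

T_out = 12.9 °C

No heat crosses the boundary, so H_out = H_in.
T_out = Σ ṁᵢCp,ᵢTᵢ / Σ ṁᵢCp,ᵢ
      = 302.66 / 23.475 = 12.893 °C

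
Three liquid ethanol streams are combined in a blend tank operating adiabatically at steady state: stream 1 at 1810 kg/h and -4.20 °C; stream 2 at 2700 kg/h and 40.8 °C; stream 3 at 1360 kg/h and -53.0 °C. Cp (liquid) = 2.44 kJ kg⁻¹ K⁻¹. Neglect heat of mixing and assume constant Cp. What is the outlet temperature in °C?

T_out = 5.19 °C

Energy balance with Q = 0: Σ ṁᵢCp,ᵢ(T_out − Tᵢ) = 0
Σ ṁᵢCp,ᵢTᵢ = 1810×2.44×-4.20 + 2700×2.44×40.8 + 1360×2.44×-53.0 = 74366
Σ ṁᵢCp,ᵢ = 1810×2.44 + 2700×2.44 + 1360×2.44 = 14323
T_out = 74366 / 14323 = 5.1922 °C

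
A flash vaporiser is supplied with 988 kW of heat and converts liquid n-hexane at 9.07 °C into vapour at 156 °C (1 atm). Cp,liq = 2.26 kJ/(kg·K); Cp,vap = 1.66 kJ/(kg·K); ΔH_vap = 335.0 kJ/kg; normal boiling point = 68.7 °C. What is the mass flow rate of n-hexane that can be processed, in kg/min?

Δh = 2.26×(68.7−9.07) + 335.0 + 1.66×(156−68.7) = 614.68 kJ/kg
Q = 988 kW = 988 kJ/s = 59280 kJ/min
ṁ = Q/Δh = 59280 / 614.68 = 96.44 kg/min

ṁ = 96.4 kg/min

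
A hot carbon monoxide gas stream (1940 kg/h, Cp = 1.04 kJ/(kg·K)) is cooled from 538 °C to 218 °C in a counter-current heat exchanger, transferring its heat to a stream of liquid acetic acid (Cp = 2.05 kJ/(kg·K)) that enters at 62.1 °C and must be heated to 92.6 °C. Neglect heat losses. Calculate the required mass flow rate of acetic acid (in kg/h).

ṁ_c = 10300 kg/h

Heat released by hot stream: Q = 1940 × 1.04 × (538 − 218) = 645630 kJ/h
Energy balance on cold side (adiabatic exchanger): Q = ṁ_c·Cp_c·(T_c,out − T_c,in)
ṁ_c = 645630 / [2.05 × (92.6 − 62.1)] = 10326 kg/h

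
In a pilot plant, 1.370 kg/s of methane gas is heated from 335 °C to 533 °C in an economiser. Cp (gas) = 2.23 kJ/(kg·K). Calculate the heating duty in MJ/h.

Q = ṁ·Cp·ΔT = 1.370 × 2.23 × (533 − 335) = 604.91 kJ/s
Heating duty = 2177.7 MJ/h

Q = 2180 MJ/h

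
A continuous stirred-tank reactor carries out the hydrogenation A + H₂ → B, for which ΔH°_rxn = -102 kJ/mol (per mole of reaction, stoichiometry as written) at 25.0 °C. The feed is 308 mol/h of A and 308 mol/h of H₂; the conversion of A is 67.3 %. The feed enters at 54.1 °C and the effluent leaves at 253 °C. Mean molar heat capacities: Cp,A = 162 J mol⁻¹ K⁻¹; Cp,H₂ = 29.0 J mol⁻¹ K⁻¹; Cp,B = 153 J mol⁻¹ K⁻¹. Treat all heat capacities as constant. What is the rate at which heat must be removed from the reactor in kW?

Extent of reaction ξ = 0.673 × 308 = 207.28 mol/h
Reaction term: ξ·ΔH°_rxn = 207.28 × -102 = -21143 kJ/h
Sensible, feed 54.1→25 °C: -1711.9 kJ/h
Outlet flows (mol/h): A 100.72, H₂ 100.72, B 207.28
Sensible, products 25→253 °C: 11617 kJ/h
Q = ΔH = -11238 kJ/h = -3.1217 kW
Heat removed = 3.1217 kW

Q_out = 3.12 kW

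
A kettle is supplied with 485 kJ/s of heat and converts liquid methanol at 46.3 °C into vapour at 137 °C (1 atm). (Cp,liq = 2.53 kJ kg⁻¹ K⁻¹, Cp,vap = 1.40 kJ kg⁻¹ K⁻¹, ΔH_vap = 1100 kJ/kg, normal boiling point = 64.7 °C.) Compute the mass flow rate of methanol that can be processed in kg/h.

ṁ = 1400 kg/h

Δh = 2.53×(64.7−46.3) + 1100 + 1.40×(137−64.7) = 1247.8 kJ/kg
Q = 485 kJ/s = 485 kJ/s = 1.746e+06 kJ/h
ṁ = Q/Δh = 1.746e+06 / 1247.8 = 1399.3 kg/h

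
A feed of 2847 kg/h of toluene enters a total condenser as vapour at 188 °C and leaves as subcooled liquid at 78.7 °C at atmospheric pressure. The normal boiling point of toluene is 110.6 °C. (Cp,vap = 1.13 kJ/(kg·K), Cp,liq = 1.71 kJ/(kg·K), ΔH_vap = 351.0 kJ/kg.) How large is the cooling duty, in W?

Q_c = 390000 W

vapour 188→110.6 °C: -87.462 kJ/kg
condensation at 110.6 °C: -351 kJ/kg
liquid 110.6→78.7 °C: -54.549 kJ/kg
Δh = -87.462 + -351 + -54.549 = -493.01 kJ/kg
Q = ṁ·Δh = 2847 kg/h × -493.01 kJ/kg = -1.4036e+06 kJ/h
|Q| = 389.89 kW = 389890 W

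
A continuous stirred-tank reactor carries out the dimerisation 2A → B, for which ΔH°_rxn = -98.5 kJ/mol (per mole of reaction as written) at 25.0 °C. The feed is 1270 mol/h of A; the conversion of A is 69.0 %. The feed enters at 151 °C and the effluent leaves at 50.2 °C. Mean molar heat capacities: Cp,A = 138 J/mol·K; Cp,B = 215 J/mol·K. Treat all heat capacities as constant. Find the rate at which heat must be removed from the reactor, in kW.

Q_out = 17.1 kW

Extent of reaction ξ = 0.690 × 1270 / 2 = 438.15 mol/h
Reaction term: ξ·ΔH°_rxn = 438.15 × -98.5 = -43158 kJ/h
Sensible, feed 151→25 °C: -22083 kJ/h
Outlet flows (mol/h): A 393.7, B 438.15
Sensible, products 25→50.2 °C: 3743 kJ/h
Q = ΔH = -61498 kJ/h = -17.083 kW
Heat removed = 17.083 kW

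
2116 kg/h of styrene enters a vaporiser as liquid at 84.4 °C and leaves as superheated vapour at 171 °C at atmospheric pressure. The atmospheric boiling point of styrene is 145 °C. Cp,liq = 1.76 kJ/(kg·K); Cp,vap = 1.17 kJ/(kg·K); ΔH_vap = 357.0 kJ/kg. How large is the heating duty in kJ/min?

Q = 17400 kJ/min

liquid 84.4→145 °C: 106.66 kJ/kg
vaporisation at 145 °C: 357 kJ/kg
vapour 145→171 °C: 30.42 kJ/kg
Δh = 106.66 + 357 + 30.42 = 494.08 kJ/kg
Q = ṁ·Δh = 2116 kg/h × 494.08 kJ/kg = 1.0455e+06 kJ/h
|Q| = 290.41 kW = 17424 kJ/min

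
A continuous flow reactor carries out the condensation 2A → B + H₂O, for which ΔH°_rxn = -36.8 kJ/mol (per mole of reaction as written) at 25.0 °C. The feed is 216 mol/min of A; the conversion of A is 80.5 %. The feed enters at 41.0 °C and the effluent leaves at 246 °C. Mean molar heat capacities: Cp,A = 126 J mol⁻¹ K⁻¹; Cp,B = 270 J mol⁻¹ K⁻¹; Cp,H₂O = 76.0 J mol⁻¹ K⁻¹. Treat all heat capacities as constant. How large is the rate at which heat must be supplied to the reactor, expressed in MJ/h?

Q_in = 251 MJ/h

Extent of reaction ξ = 0.805 × 216 / 2 = 86.94 mol/min
Reaction term: ξ·ΔH°_rxn = 86.94 × -36.8 = -3199.4 kJ/min
Sensible, feed 41.0→25 °C: -435.46 kJ/min
Outlet flows (mol/min): A 42.12, B 86.94, H₂O 86.94
Sensible, products 25→246 °C: 7820.8 kJ/min
Q = ΔH = 4186 kJ/min = 69.766 kW
Heat supplied = 251.16 MJ/h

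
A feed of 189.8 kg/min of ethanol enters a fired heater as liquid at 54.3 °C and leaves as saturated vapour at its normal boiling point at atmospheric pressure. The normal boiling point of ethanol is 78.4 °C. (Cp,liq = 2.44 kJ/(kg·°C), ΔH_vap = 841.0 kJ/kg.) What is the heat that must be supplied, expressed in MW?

Q = 2.85 MW

liquid 54.3→78.4 °C: 58.804 kJ/kg
vaporisation at 78.4 °C: 841 kJ/kg
Δh = 58.804 + 841 = 899.8 kJ/kg
Q = ṁ·Δh = 189.8 kg/min × 899.8 kJ/kg = 170780 kJ/min
|Q| = 2846.4 kW = 2.8464 MW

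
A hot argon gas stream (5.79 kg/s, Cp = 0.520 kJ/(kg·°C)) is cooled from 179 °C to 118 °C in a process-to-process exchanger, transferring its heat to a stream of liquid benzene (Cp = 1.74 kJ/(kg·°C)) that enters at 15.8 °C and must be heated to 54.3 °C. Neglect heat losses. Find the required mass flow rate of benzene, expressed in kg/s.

ṁ_c = 2.74 kg/s

Heat released by hot stream: Q = 5.79 × 0.520 × (179 − 118) = 183.66 kJ/s
Energy balance on cold side (adiabatic exchanger): Q = ṁ_c·Cp_c·(T_c,out − T_c,in)
ṁ_c = 183.66 / [1.74 × (54.3 − 15.8)] = 2.7416 kg/s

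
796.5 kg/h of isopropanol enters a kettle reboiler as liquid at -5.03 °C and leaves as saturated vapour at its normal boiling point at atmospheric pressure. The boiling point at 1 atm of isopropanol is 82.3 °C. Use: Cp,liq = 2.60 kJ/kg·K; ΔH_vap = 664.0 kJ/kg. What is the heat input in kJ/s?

Q = 197 kJ/s

liquid -5.03→82.3 °C: 227.06 kJ/kg
vaporisation at 82.3 °C: 664 kJ/kg
Δh = 227.06 + 664 = 891.06 kJ/kg
Q = ṁ·Δh = 796.5 kg/h × 891.06 kJ/kg = 709730 kJ/h
|Q| = 197.15 kW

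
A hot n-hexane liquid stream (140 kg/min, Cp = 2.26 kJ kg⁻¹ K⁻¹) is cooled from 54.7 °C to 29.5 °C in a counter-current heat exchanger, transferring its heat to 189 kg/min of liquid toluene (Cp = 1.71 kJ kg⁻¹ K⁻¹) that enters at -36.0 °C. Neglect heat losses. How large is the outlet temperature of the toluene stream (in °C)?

T_c,out = -11.3 °C

Heat released by hot stream: Q = 140 × 2.26 × (54.7 − 29.5) = 7973.3 kJ/min
Energy balance on cold side (adiabatic exchanger): Q = ṁ_c·Cp_c·(T_c,out − T_c,in)
T_c,out = -36.0 + 7973.3/(189 × 1.71) = -11.329 °C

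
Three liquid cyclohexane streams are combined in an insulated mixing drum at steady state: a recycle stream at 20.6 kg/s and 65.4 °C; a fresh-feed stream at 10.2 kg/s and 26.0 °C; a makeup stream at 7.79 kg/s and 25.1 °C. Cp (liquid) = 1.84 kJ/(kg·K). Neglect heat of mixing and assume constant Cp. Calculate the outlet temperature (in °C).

T_out = 46.9 °C

Adiabatic, steady state ⇒ Σ ṁᵢCp,ᵢ(T_out − Tᵢ) = 0
T_out = Σ ṁᵢCp,ᵢTᵢ / Σ ṁᵢCp,ᵢ
      = 3326.7 / 71.006 = 46.851 °C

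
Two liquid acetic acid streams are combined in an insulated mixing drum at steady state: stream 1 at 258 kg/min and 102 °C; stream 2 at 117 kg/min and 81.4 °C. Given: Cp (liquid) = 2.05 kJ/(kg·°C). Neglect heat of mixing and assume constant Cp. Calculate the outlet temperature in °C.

T_out = 95.6 °C

No heat crosses the boundary, so H_out = H_in.
T_out = Σ ṁᵢCp,ᵢTᵢ / Σ ṁᵢCp,ᵢ
      = 73472 / 768.75 = 95.573 °C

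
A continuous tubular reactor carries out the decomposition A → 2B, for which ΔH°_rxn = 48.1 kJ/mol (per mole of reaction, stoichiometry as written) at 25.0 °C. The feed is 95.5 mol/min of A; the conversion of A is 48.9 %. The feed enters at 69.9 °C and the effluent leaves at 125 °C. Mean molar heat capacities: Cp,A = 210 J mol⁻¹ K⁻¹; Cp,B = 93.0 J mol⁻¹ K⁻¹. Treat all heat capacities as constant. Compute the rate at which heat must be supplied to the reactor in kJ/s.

Extent of reaction ξ = 0.489 × 95.5 = 46.7 mol/min
Reaction term: ξ·ΔH°_rxn = 46.7 × 48.1 = 2246.2 kJ/min
Sensible, feed 69.9→25 °C: -900.47 kJ/min
Outlet flows (mol/min): A 48.8, B 93.399
Sensible, products 25→125 °C: 1893.4 kJ/min
Q = ΔH = 3239.2 kJ/min = 53.987 kW
Heat supplied = 53.987 kJ/s

Q_in = 54.0 kJ/s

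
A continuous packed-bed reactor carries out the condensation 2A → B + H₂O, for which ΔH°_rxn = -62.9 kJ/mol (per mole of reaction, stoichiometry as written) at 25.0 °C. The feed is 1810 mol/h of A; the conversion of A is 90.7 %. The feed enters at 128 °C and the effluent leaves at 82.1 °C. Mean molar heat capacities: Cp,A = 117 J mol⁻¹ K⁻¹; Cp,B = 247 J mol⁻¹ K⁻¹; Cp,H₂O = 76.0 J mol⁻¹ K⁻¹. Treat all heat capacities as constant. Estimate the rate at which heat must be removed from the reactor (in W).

Extent of reaction ξ = 0.907 × 1810 / 2 = 820.84 mol/h
Reaction term: ξ·ΔH°_rxn = 820.84 × -62.9 = -51631 kJ/h
Sensible, feed 128→25 °C: -21812 kJ/h
Outlet flows (mol/h): A 168.33, B 820.84, H₂O 820.84
Sensible, products 25→82.1 °C: 16263 kJ/h
Q = ΔH = -57179 kJ/h = -15.883 kW
Heat removed = 15883 W

Q_out = 15900 W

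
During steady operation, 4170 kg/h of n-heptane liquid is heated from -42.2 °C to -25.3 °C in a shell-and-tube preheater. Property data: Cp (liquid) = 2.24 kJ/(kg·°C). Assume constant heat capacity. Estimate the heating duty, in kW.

Q = ṁ·Cp·ΔT = 4170 × 2.24 × (-25.3 − -42.2) = 157860 kJ/h
Converting: 157860 / 3600 s = 43.85 kW

Q = 43.8 kW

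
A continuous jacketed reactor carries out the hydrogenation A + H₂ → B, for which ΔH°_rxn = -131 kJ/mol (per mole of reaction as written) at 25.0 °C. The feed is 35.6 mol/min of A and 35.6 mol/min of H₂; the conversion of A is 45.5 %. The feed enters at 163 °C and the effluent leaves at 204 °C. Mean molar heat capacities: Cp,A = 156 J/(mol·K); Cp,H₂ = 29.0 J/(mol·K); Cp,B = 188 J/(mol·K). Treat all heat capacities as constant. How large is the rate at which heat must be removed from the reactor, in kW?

Q_out = 30.7 kW

Extent of reaction ξ = 0.455 × 35.6 = 16.198 mol/min
Reaction term: ξ·ΔH°_rxn = 16.198 × -131 = -2121.9 kJ/min
Sensible, feed 163→25 °C: -908.87 kJ/min
Outlet flows (mol/min): A 19.402, H₂ 19.402, B 16.198
Sensible, products 25→204 °C: 1187.6 kJ/min
Q = ΔH = -1843.2 kJ/min = -30.72 kW
Heat removed = 30.72 kW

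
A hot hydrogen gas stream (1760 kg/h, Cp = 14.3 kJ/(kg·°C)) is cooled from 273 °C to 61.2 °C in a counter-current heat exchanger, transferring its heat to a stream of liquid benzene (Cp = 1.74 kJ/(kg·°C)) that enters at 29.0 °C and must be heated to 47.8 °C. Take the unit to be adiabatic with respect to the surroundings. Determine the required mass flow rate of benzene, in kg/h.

ṁ_c = 163000 kg/h

Heat released by hot stream: Q = 1760 × 14.3 × (273 − 61.2) = 5.3306e+06 kJ/h
Energy balance on cold side (adiabatic exchanger): Q = ṁ_c·Cp_c·(T_c,out − T_c,in)
ṁ_c = 5.3306e+06 / [1.74 × (47.8 − 29.0)] = 162950 kg/h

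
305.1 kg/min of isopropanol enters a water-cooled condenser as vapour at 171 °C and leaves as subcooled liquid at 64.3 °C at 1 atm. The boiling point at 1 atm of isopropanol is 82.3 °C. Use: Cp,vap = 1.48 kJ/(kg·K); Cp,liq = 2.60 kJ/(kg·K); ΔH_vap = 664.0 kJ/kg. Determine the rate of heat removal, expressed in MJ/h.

Q_c = 15400 MJ/h

vapour 171→82.3 °C: -131.28 kJ/kg
condensation at 82.3 °C: -664 kJ/kg
liquid 82.3→64.3 °C: -46.8 kJ/kg
Δh = -131.28 + -664 + -46.8 = -842.08 kJ/kg
Q = ṁ·Δh = 305.1 kg/min × -842.08 kJ/kg = -256920 kJ/min
|Q| = 4282 kW = 15415 MJ/h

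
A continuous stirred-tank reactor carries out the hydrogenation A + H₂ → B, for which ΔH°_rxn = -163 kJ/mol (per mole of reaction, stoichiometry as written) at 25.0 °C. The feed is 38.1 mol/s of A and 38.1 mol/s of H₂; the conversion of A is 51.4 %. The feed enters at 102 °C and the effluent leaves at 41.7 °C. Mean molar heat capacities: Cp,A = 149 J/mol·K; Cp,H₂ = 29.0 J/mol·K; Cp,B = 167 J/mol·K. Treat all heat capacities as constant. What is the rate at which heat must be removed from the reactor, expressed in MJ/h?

Extent of reaction ξ = 0.514 × 38.1 = 19.583 mol/s
Reaction term: ξ·ΔH°_rxn = 19.583 × -163 = -3192.1 kJ/s
Sensible, feed 102→25 °C: -522.2 kJ/s
Outlet flows (mol/s): A 18.517, H₂ 18.517, B 19.583
Sensible, products 25→41.7 °C: 109.66 kJ/s
Q = ΔH = -3604.6 kJ/s = -3604.6 kW
Heat removed = 12977 MJ/h

Q_out = 13000 MJ/h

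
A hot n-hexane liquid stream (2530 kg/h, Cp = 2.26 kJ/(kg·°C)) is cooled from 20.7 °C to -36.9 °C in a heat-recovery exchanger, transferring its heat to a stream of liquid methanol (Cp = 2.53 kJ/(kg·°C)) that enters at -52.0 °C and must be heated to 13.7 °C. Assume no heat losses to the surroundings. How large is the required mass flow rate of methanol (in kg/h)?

Heat released by hot stream: Q = 2530 × 2.26 × (20.7 − -36.9) = 329350 kJ/h
Energy balance on cold side (adiabatic exchanger): Q = ṁ_c·Cp_c·(T_c,out − T_c,in)
ṁ_c = 329350 / [2.53 × (13.7 − -52.0)] = 1981.4 kg/h

ṁ_c = 1980 kg/h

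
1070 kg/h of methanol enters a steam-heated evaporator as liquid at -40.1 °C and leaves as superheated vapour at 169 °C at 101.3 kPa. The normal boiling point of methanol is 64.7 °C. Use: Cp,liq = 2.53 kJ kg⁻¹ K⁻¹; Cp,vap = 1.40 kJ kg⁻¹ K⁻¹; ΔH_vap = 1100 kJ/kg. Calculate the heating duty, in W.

Q = 449000 W

liquid -40.1→64.7 °C: 265.14 kJ/kg
vaporisation at 64.7 °C: 1100 kJ/kg
vapour 64.7→169 °C: 146.02 kJ/kg
Δh = 265.14 + 1100 + 146.02 = 1511.2 kJ/kg
Q = ṁ·Δh = 1070 kg/h × 1511.2 kJ/kg = 1.6169e+06 kJ/h
|Q| = 449.15 kW = 449150 W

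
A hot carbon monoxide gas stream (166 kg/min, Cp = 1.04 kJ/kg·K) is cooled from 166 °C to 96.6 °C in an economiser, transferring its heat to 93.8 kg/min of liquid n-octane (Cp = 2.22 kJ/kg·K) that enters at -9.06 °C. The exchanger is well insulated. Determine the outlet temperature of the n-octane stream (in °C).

Heat released by hot stream: Q = 166 × 1.04 × (166 − 96.6) = 11981 kJ/min
Energy balance on cold side (adiabatic exchanger): Q = ṁ_c·Cp_c·(T_c,out − T_c,in)
T_c,out = -9.06 + 11981/(93.8 × 2.22) = 48.477 °C

T_c,out = 48.5 °C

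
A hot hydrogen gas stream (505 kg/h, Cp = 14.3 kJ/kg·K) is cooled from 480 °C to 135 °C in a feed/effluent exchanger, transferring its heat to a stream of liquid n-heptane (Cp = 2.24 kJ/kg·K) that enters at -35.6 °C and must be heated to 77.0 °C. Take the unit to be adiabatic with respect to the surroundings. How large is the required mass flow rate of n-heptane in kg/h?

Heat released by hot stream: Q = 505 × 14.3 × (480 − 135) = 2.4914e+06 kJ/h
Energy balance on cold side (adiabatic exchanger): Q = ṁ_c·Cp_c·(T_c,out − T_c,in)
ṁ_c = 2.4914e+06 / [2.24 × (77.0 − -35.6)] = 9877.8 kg/h

ṁ_c = 9880 kg/h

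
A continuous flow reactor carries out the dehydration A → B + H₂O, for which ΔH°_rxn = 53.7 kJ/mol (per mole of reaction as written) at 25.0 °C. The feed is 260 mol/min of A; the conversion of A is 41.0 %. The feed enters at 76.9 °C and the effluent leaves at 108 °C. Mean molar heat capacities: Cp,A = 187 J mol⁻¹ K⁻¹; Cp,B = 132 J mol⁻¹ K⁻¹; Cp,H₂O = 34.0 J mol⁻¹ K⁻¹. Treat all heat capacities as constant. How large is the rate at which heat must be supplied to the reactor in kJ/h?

Extent of reaction ξ = 0.410 × 260 = 106.6 mol/min
Reaction term: ξ·ΔH°_rxn = 106.6 × 53.7 = 5724.4 kJ/min
Sensible, feed 76.9→25 °C: -2523.4 kJ/min
Outlet flows (mol/min): A 153.4, B 106.6, H₂O 106.6
Sensible, products 25→108 °C: 3849.7 kJ/min
Q = ΔH = 7050.7 kJ/min = 117.51 kW
Heat supplied = 423040 kJ/h

Q_in = 423000 kJ/h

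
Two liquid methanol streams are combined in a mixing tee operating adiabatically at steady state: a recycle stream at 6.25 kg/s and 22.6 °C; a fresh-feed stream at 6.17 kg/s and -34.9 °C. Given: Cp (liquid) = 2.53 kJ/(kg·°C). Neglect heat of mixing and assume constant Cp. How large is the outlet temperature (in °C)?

T_out = -5.96 °C

Adiabatic, steady state ⇒ Σ ṁᵢCp,ᵢ(T_out − Tᵢ) = 0
T_out = Σ ṁᵢCp,ᵢTᵢ / Σ ṁᵢCp,ᵢ
      = -187.43 / 31.423 = -5.9648 °C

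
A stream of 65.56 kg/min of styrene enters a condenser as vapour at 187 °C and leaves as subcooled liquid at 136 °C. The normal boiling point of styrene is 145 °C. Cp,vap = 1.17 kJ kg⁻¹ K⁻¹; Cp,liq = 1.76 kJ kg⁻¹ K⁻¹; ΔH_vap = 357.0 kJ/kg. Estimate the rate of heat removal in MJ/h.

Q_c = 1660 MJ/h

vapour 187→145 °C: -49.14 kJ/kg
condensation at 145 °C: -357 kJ/kg
liquid 145→136 °C: -15.84 kJ/kg
Δh = -49.14 + -357 + -15.84 = -421.98 kJ/kg
Q = ṁ·Δh = 65.56 kg/min × -421.98 kJ/kg = -27665 kJ/min
|Q| = 461.08 kW = 1659.9 MJ/h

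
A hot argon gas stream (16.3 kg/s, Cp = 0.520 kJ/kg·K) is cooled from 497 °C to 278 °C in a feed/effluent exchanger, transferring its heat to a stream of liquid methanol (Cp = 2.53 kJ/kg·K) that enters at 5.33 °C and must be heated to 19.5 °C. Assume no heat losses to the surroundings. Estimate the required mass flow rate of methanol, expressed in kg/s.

Heat released by hot stream: Q = 16.3 × 0.520 × (497 − 278) = 1856.2 kJ/s
Energy balance on cold side (adiabatic exchanger): Q = ṁ_c·Cp_c·(T_c,out − T_c,in)
ṁ_c = 1856.2 / [2.53 × (19.5 − 5.33)] = 51.778 kg/s

ṁ_c = 51.8 kg/s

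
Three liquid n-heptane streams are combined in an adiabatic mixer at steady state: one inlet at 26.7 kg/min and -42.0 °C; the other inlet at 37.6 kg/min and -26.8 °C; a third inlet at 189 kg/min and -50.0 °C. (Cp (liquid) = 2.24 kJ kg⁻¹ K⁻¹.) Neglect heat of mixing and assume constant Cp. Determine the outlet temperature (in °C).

No heat crosses the boundary, so H_out = H_in.
T_out = Σ ṁᵢCp,ᵢTᵢ / Σ ṁᵢCp,ᵢ
      = -25937 / 567.39 = -45.713 °C

T_out = -45.7 °C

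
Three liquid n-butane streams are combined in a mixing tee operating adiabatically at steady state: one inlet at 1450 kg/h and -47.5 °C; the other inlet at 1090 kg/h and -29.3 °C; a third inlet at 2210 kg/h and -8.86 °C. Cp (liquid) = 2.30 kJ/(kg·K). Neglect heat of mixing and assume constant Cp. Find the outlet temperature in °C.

Energy balance with Q = 0: Σ ṁᵢCp,ᵢ(T_out − Tᵢ) = 0
Σ ṁᵢCp,ᵢTᵢ = 1450×2.30×-47.5 + 1090×2.30×-29.3 + 2210×2.30×-8.86 = -276900
Σ ṁᵢCp,ᵢ = 1450×2.30 + 1090×2.30 + 2210×2.30 = 10925
T_out = -276900 / 10925 = -25.346 °C

T_out = -25.3 °C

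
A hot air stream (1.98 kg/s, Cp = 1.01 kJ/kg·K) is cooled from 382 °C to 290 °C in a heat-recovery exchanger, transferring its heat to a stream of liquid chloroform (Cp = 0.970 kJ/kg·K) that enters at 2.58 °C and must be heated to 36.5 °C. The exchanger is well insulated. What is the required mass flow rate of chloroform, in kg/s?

Heat released by hot stream: Q = 1.98 × 1.01 × (382 − 290) = 183.98 kJ/s
Energy balance on cold side (adiabatic exchanger): Q = ṁ_c·Cp_c·(T_c,out − T_c,in)
ṁ_c = 183.98 / [0.970 × (36.5 − 2.58)] = 5.5917 kg/s

ṁ_c = 5.59 kg/s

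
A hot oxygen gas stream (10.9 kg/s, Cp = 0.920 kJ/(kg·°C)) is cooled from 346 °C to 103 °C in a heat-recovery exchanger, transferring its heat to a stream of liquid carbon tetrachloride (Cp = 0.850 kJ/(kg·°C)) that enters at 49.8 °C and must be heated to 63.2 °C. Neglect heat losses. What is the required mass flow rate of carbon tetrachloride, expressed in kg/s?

ṁ_c = 214 kg/s

Heat released by hot stream: Q = 10.9 × 0.920 × (346 − 103) = 2436.8 kJ/s
Energy balance on cold side (adiabatic exchanger): Q = ṁ_c·Cp_c·(T_c,out − T_c,in)
ṁ_c = 2436.8 / [0.850 × (63.2 − 49.8)] = 213.94 kg/s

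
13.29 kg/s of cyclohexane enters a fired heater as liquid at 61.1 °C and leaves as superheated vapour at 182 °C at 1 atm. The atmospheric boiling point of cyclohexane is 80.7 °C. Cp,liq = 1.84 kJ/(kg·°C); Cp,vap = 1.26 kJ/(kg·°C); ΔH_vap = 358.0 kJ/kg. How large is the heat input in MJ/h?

Q = 25000 MJ/h

liquid 61.1→80.7 °C: 36.064 kJ/kg
vaporisation at 80.7 °C: 358 kJ/kg
vapour 80.7→182 °C: 127.64 kJ/kg
Δh = 36.064 + 358 + 127.64 = 521.7 kJ/kg
Q = ṁ·Δh = 13.29 kg/s × 521.7 kJ/kg = 6933.4 kJ/s
|Q| = 6933.4 kW = 24960 MJ/h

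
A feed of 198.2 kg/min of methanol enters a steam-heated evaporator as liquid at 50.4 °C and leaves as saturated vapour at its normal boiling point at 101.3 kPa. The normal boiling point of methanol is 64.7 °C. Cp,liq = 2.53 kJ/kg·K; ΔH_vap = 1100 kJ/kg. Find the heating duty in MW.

Q = 3.75 MW

liquid 50.4→64.7 °C: 36.179 kJ/kg
vaporisation at 64.7 °C: 1100 kJ/kg
Δh = 36.179 + 1100 = 1136.2 kJ/kg
Q = ṁ·Δh = 198.2 kg/min × 1136.2 kJ/kg = 225190 kJ/min
|Q| = 3753.2 kW = 3.7532 MW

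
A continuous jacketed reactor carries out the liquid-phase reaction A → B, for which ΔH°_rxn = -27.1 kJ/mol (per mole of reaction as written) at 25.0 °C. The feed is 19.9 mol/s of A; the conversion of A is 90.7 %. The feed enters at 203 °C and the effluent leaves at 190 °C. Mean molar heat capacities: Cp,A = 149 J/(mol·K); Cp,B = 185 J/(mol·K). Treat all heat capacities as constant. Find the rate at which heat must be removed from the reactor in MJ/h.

Extent of reaction ξ = 0.907 × 19.9 = 18.049 mol/s
Reaction term: ξ·ΔH°_rxn = 18.049 × -27.1 = -489.14 kJ/s
Sensible, feed 203→25 °C: -527.79 kJ/s
Outlet flows (mol/s): A 1.8507, B 18.049
Sensible, products 25→190 °C: 596.45 kJ/s
Q = ΔH = -420.47 kJ/s = -420.47 kW
Heat removed = 1513.7 MJ/h

Q_out = 1510 MJ/h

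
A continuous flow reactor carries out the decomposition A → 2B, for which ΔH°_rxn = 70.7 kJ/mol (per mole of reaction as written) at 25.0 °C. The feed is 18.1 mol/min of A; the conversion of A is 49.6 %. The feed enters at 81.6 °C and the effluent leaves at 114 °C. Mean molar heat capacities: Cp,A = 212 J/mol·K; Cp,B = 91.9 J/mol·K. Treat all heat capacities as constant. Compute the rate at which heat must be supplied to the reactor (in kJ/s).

Q_in = 12.3 kJ/s

Extent of reaction ξ = 0.496 × 18.1 = 8.9776 mol/min
Reaction term: ξ·ΔH°_rxn = 8.9776 × 70.7 = 634.72 kJ/min
Sensible, feed 81.6→25 °C: -217.19 kJ/min
Outlet flows (mol/min): A 9.1224, B 17.955
Sensible, products 25→114 °C: 318.98 kJ/min
Q = ΔH = 736.51 kJ/min = 12.275 kW
Heat supplied = 12.275 kJ/s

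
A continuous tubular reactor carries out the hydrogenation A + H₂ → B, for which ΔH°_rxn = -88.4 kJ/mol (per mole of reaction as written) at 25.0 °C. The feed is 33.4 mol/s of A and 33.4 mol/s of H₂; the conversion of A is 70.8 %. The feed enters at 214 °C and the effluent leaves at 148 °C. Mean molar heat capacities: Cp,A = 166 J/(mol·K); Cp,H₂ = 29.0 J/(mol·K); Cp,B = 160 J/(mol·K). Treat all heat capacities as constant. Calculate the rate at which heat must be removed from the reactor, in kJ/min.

Q_out = 157000 kJ/min

Extent of reaction ξ = 0.708 × 33.4 = 23.647 mol/s
Reaction term: ξ·ΔH°_rxn = 23.647 × -88.4 = -2090.4 kJ/s
Sensible, feed 214→25 °C: -1231 kJ/s
Outlet flows (mol/s): A 9.7528, H₂ 9.7528, B 23.647
Sensible, products 25→148 °C: 699.3 kJ/s
Q = ΔH = -2622.1 kJ/s = -2622.1 kW
Heat removed = 157320 kJ/min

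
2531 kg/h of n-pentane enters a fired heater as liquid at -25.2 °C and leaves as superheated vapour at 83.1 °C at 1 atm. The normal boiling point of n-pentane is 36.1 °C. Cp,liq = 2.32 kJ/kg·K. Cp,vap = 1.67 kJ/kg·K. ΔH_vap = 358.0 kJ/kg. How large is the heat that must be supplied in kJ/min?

liquid -25.2→36.1 °C: 142.22 kJ/kg
vaporisation at 36.1 °C: 358 kJ/kg
vapour 36.1→83.1 °C: 78.49 kJ/kg
Δh = 142.22 + 358 + 78.49 = 578.71 kJ/kg
Q = ṁ·Δh = 2531 kg/h × 578.71 kJ/kg = 1.4647e+06 kJ/h
|Q| = 406.86 kW = 24412 kJ/min

Q = 24400 kJ/min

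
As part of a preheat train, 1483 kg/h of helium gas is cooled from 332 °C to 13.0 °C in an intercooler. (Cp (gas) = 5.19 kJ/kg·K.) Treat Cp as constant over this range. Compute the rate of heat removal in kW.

Q_c = 682 kW

Q = ṁ·Cp·ΔT = 1483 × 5.19 × (13.0 − 332) = -2.4553e+06 kJ/h
Converting: 2.4553e+06 / 3600 s = 682.02 kW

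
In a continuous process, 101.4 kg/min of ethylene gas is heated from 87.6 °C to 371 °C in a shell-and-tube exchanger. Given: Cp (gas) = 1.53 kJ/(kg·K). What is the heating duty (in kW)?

Q = 733 kW

Q = ṁ·Cp·ΔT = 101.4 × 1.53 × (371 − 87.6) = 43967 kJ/min
Converting: 43967 / 60 s = 732.79 kW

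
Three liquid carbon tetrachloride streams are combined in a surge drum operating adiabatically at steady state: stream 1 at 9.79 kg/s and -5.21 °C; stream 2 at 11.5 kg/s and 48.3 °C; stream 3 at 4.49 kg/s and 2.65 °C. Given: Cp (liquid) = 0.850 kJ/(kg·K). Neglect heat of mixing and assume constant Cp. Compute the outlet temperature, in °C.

Adiabatic, steady state ⇒ Σ ṁᵢCp,ᵢ(T_out − Tᵢ) = 0
T_out = Σ ṁᵢCp,ᵢTᵢ / Σ ṁᵢCp,ᵢ
      = 438.89 / 21.913 = 20.029 °C

T_out = 20.0 °C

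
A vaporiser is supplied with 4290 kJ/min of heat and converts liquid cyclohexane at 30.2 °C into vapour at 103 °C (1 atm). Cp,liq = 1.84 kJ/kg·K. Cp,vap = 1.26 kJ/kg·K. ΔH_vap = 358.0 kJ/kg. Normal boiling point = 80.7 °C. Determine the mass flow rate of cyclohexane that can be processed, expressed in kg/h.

ṁ = 537 kg/h

Δh = 1.84×(80.7−30.2) + 358.0 + 1.26×(103−80.7) = 479.02 kJ/kg
Q = 4290 kJ/min = 71.5 kJ/s = 257400 kJ/h
ṁ = Q/Δh = 257400 / 479.02 = 537.35 kg/h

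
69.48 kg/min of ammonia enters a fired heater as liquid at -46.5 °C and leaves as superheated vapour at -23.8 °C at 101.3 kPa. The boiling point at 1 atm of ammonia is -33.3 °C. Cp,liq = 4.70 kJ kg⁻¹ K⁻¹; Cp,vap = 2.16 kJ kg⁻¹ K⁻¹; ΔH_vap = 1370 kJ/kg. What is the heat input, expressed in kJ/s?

liquid -46.5→-33.3 °C: 62.04 kJ/kg
vaporisation at -33.3 °C: 1370 kJ/kg
vapour -33.3→-23.8 °C: 20.52 kJ/kg
Δh = 62.04 + 1370 + 20.52 = 1452.6 kJ/kg
Q = ṁ·Δh = 69.48 kg/min × 1452.6 kJ/kg = 100920 kJ/min
|Q| = 1682.1 kW

Q = 1680 kJ/s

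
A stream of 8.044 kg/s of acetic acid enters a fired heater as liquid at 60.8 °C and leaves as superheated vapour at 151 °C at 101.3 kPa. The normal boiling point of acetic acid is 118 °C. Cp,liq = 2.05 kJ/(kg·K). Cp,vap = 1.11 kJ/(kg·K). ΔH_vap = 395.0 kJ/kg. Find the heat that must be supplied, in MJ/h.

liquid 60.8→118 °C: 117.26 kJ/kg
vaporisation at 118 °C: 395 kJ/kg
vapour 118→151 °C: 36.63 kJ/kg
Δh = 117.26 + 395 + 36.63 = 548.89 kJ/kg
Q = ṁ·Δh = 8.044 kg/s × 548.89 kJ/kg = 4415.3 kJ/s
|Q| = 4415.3 kW = 15895 MJ/h

Q = 15900 MJ/h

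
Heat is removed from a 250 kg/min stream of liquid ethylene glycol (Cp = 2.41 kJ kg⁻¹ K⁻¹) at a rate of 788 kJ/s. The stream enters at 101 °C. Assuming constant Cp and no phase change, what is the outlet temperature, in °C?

T_out = 22.5 °C

Q = 788 kJ/s = 47280 kJ/min
ΔT = Q/(ṁ·Cp) = 47280/(250×2.41) = 78.473 K
T_out = 101 − 78.473 = 22.527 °C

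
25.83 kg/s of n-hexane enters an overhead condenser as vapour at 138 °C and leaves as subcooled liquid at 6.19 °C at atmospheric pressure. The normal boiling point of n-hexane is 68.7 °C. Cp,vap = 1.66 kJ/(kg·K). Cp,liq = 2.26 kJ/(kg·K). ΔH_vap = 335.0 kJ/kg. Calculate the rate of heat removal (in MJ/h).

vapour 138→68.7 °C: -115.04 kJ/kg
condensation at 68.7 °C: -335 kJ/kg
liquid 68.7→6.19 °C: -141.27 kJ/kg
Δh = -115.04 + -335 + -141.27 = -591.31 kJ/kg
Q = ṁ·Δh = 25.83 kg/s × -591.31 kJ/kg = -15274 kJ/s
|Q| = 15274 kW = 54985 MJ/h

Q_c = 55000 MJ/h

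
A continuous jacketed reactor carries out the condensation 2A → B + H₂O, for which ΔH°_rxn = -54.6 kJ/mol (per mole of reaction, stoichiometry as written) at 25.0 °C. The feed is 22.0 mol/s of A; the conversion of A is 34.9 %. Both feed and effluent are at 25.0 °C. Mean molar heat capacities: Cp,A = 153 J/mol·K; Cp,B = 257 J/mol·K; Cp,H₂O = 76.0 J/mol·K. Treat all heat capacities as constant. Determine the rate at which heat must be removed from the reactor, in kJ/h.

Q_out = 755000 kJ/h

Extent of reaction ξ = 0.349 × 22.0 / 2 = 3.839 mol/s
Reaction term: ξ·ΔH°_rxn = 3.839 × -54.6 = -209.61 kJ/s
Q = ΔH = -209.61 kJ/s = -209.61 kW
Heat removed = 754590 kJ/h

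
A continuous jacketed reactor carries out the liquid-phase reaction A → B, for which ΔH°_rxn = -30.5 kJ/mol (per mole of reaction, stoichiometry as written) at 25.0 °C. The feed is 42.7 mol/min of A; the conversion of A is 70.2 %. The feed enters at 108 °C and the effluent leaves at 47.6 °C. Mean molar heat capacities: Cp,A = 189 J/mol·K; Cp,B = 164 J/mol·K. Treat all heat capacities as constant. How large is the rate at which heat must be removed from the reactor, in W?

Extent of reaction ξ = 0.702 × 42.7 = 29.975 mol/min
Reaction term: ξ·ΔH°_rxn = 29.975 × -30.5 = -914.25 kJ/min
Sensible, feed 108→25 °C: -669.83 kJ/min
Outlet flows (mol/min): A 12.725, B 29.975
Sensible, products 25→47.6 °C: 165.45 kJ/min
Q = ΔH = -1418.6 kJ/min = -23.644 kW
Heat removed = 23644 W

Q_out = 23600 W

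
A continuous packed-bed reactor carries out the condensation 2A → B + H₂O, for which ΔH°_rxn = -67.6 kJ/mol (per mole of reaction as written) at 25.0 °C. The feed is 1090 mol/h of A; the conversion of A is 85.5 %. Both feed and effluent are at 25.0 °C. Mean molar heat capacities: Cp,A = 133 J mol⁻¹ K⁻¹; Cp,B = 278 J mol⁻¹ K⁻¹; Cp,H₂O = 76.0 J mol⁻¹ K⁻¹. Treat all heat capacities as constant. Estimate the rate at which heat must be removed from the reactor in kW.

Extent of reaction ξ = 0.855 × 1090 / 2 = 465.97 mol/h
Reaction term: ξ·ΔH°_rxn = 465.97 × -67.6 = -31500 kJ/h
Q = ΔH = -31500 kJ/h = -8.75 kW
Heat removed = 8.75 kW

Q_out = 8.75 kW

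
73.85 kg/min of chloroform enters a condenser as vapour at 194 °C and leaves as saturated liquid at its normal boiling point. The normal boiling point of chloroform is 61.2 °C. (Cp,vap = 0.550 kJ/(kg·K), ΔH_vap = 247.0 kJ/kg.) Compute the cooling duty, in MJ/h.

vapour 194→61.2 °C: -73.04 kJ/kg
condensation at 61.2 °C: -247 kJ/kg
Δh = -73.04 + -247 = -320.04 kJ/kg
Q = ṁ·Δh = 73.85 kg/min × -320.04 kJ/kg = -23635 kJ/min
|Q| = 393.92 kW = 1418.1 MJ/h

Q_c = 1420 MJ/h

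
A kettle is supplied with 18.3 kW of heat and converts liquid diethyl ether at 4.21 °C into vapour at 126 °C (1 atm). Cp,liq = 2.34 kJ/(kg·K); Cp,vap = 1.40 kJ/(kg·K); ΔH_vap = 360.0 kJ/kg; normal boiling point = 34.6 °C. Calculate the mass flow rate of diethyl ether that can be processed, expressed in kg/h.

Δh = 2.34×(34.6−4.21) + 360.0 + 1.40×(126−34.6) = 559.07 kJ/kg
Q = 18.3 kW = 18.3 kJ/s = 65880 kJ/h
ṁ = Q/Δh = 65880 / 559.07 = 117.84 kg/h

ṁ = 118 kg/h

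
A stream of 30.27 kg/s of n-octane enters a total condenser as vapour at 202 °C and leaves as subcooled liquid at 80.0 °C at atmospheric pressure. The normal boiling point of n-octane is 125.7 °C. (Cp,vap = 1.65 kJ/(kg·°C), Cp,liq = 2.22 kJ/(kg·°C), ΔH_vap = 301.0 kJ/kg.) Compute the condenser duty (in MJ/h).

vapour 202→125.7 °C: -125.89 kJ/kg
condensation at 125.7 °C: -301 kJ/kg
liquid 125.7→80.0 °C: -101.45 kJ/kg
Δh = -125.89 + -301 + -101.45 = -528.35 kJ/kg
Q = ṁ·Δh = 30.27 kg/s × -528.35 kJ/kg = -15993 kJ/s
|Q| = 15993 kW = 57575 MJ/h

Q_c = 57600 MJ/h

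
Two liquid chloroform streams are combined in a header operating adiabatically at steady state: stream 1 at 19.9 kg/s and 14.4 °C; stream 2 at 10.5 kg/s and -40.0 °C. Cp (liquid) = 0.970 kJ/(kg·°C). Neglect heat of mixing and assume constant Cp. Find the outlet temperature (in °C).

Adiabatic, steady state ⇒ Σ ṁᵢCp,ᵢ(T_out − Tᵢ) = 0
Σ ṁᵢCp,ᵢTᵢ = 19.9×0.970×14.4 + 10.5×0.970×-40.0 = -129.44
Σ ṁᵢCp,ᵢ = 19.9×0.970 + 10.5×0.970 = 29.488
T_out = -129.44 / 29.488 = -4.3895 °C

T_out = -4.39 °C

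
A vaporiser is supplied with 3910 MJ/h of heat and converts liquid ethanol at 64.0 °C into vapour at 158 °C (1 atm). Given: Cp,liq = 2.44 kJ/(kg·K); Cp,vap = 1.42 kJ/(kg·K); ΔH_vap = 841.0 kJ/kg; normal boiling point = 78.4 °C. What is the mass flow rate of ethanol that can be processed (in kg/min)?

ṁ = 65.9 kg/min

Δh = 2.44×(78.4−64.0) + 841.0 + 1.42×(158−78.4) = 989.17 kJ/kg
Q = 3910 MJ/h = 1086.1 kJ/s = 65167 kJ/min
ṁ = Q/Δh = 65167 / 989.17 = 65.88 kg/min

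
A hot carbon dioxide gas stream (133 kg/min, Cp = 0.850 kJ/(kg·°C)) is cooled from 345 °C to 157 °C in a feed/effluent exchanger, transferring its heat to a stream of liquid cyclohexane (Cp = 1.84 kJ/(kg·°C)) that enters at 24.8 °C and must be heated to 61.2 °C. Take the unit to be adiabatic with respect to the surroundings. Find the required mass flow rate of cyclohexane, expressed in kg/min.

Heat released by hot stream: Q = 133 × 0.850 × (345 − 157) = 21253 kJ/min
Energy balance on cold side (adiabatic exchanger): Q = ṁ_c·Cp_c·(T_c,out − T_c,in)
ṁ_c = 21253 / [1.84 × (61.2 − 24.8)] = 317.33 kg/min

ṁ_c = 317 kg/min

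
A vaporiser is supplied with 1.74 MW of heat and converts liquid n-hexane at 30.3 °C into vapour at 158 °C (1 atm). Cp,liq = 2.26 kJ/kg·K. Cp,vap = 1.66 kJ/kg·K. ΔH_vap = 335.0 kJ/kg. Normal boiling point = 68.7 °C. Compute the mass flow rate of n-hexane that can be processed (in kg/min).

ṁ = 183 kg/min

Δh = 2.26×(68.7−30.3) + 335.0 + 1.66×(158−68.7) = 570.02 kJ/kg
Q = 1.74 MW = 1740 kJ/s = 104400 kJ/min
ṁ = Q/Δh = 104400 / 570.02 = 183.15 kg/min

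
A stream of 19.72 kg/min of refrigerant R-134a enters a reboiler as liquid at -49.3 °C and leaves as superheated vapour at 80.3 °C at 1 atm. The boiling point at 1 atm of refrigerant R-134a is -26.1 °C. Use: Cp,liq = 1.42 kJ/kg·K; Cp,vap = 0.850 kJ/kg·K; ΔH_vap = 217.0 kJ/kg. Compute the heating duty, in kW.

liquid -49.3→-26.1 °C: 32.944 kJ/kg
vaporisation at -26.1 °C: 217 kJ/kg
vapour -26.1→80.3 °C: 90.44 kJ/kg
Δh = 32.944 + 217 + 90.44 = 340.38 kJ/kg
Q = ṁ·Δh = 19.72 kg/min × 340.38 kJ/kg = 6712.4 kJ/min
|Q| = 111.87 kW

Q = 112 kW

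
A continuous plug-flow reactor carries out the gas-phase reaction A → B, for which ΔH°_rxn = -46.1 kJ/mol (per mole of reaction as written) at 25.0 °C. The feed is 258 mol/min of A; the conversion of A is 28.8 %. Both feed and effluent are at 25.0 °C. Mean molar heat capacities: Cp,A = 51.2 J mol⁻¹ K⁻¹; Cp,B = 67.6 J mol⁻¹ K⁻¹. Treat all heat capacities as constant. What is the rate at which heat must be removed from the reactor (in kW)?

Extent of reaction ξ = 0.288 × 258 = 74.304 mol/min
Reaction term: ξ·ΔH°_rxn = 74.304 × -46.1 = -3425.4 kJ/min
Q = ΔH = -3425.4 kJ/min = -57.09 kW
Heat removed = 57.09 kW

Q_out = 57.1 kW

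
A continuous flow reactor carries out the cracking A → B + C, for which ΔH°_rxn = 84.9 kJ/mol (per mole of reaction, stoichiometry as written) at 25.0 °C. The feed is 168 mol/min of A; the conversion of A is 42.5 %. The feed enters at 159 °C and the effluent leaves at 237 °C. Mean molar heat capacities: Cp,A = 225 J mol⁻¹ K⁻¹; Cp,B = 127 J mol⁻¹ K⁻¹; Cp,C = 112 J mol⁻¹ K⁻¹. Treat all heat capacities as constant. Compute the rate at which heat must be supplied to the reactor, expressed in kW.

Extent of reaction ξ = 0.425 × 168 = 71.4 mol/min
Reaction term: ξ·ΔH°_rxn = 71.4 × 84.9 = 6061.9 kJ/min
Sensible, feed 159→25 °C: -5065.2 kJ/min
Outlet flows (mol/min): A 96.6, B 71.4, C 71.4
Sensible, products 25→237 °C: 8225.5 kJ/min
Q = ΔH = 9222.2 kJ/min = 153.7 kW
Heat supplied = 153.7 kW

Q_in = 154 kW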